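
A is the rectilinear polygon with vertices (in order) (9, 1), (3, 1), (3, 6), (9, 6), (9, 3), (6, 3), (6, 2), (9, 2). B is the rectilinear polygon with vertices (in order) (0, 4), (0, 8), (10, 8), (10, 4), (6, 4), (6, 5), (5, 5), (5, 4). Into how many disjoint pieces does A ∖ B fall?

1

A ∖ B is a single connected region.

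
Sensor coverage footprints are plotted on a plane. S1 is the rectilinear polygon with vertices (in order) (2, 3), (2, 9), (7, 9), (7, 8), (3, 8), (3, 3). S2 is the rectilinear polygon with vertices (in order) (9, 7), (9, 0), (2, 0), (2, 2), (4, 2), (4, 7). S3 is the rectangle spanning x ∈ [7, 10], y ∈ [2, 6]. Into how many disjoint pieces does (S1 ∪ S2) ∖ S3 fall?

(S1 ∪ S2) ∖ S3 splits into 2 disjoint pieces (area 10, area 31).

2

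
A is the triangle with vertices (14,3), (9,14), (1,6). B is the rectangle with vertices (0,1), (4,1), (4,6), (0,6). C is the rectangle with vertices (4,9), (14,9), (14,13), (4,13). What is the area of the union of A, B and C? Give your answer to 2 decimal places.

By inclusion–exclusion:
Individual areas: |A| = 64, |B| = 20, |C| = 40.
|A∩B| = 1.0385.
|A∩C| = 17.4545.
|B∩C| = 0 (no overlap).
|A∩B∩C| = 0.
|A ∪ B ∪ C| = 124 − 18.493 + 0 = 105.51.

105.51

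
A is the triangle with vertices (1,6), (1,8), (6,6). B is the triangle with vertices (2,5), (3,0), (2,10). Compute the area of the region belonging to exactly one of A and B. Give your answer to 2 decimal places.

|A| = 5, |B| = 2.5, |A∩B| = 0.5.
|A △ B| = |A| + |B| − 2·|A∩B| = 5 + 2.5 − 1 = 6.50.

6.50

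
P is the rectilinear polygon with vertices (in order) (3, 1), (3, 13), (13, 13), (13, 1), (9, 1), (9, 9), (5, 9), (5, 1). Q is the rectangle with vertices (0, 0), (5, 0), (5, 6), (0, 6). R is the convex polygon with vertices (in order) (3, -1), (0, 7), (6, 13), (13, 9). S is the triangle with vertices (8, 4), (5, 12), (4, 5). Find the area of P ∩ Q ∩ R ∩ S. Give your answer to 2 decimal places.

1.05

The intersection is the polygon with vertices (5,4.75), (4,5), (4.143,6), (5,6).
By the shoelace formula its area is 1.05.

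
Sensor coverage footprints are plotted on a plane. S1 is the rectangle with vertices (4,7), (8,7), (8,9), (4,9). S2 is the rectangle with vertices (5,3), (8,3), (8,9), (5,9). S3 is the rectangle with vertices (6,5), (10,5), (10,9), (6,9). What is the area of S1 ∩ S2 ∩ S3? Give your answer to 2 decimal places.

The intersection is the polygon with vertices (6,7), (6,9), (8,9), (8,7).
By the shoelace formula its area is 4.00.

4.00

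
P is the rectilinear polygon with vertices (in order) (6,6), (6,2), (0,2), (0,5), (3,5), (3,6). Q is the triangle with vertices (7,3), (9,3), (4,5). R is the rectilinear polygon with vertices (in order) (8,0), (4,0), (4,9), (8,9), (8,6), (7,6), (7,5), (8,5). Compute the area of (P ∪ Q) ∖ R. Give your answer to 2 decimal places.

|P ∪ Q| = 22.4667.
|(P ∪ Q) ∩ R| = 9.2667.
|(P ∪ Q) ∖ R| = 22.4667 − 9.2667 = 13.20.

13.20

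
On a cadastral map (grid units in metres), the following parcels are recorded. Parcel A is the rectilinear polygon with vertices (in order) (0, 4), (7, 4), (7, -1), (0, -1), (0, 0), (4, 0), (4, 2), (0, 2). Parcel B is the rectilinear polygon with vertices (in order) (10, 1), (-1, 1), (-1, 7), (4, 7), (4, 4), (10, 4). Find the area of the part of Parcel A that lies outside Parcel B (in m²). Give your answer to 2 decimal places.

10.00

|Parcel A| = 27, |Parcel A∩Parcel B| = 17.
|Parcel A ∖ Parcel B| = |Parcel A| − |Parcel A∩Parcel B| = 27 − 17 = 10.00.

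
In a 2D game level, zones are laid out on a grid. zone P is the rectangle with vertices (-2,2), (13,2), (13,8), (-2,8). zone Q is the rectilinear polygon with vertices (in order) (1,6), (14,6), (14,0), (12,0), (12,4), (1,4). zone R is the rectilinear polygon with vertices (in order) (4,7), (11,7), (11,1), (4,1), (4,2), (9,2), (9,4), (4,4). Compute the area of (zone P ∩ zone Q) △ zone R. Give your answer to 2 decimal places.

30.00

|zone P ∩ zone Q| = 26.
|(zone P ∩ zone Q) ∩ zone R| = 14.
|(zone P ∩ zone Q) △ zone R| = 26 + 32 − 28 = 30.00.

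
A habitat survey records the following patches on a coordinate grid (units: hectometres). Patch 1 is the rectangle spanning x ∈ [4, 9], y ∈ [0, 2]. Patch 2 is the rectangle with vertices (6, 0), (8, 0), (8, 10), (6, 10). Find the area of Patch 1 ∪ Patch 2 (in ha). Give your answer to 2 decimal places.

By inclusion–exclusion:
Individual areas: |Patch 1| = 10, |Patch 2| = 20.
|Patch 1∩Patch 2|: x∈[6,8], y∈[0,2] → 2·2 = 4.
|Patch 1 ∪ Patch 2| = 30 − 4 = 26.00.

26.00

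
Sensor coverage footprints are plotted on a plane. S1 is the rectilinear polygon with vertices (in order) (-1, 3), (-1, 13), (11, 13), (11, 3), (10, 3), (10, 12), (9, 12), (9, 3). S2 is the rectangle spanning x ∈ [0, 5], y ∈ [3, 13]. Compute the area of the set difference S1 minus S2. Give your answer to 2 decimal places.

61.00

|S1| = 111, |S1∩S2| = 50.
|S1 ∖ S2| = |S1| − |S1∩S2| = 111 − 50 = 61.00.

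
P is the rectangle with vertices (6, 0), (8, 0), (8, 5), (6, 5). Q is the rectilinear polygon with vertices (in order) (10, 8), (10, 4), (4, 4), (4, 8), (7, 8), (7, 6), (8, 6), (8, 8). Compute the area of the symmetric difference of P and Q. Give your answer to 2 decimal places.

28.00

|P| = 10, |Q| = 22, |P∩Q| = 2.
|P △ Q| = |P| + |Q| − 2·|P∩Q| = 10 + 22 − 4 = 28.00.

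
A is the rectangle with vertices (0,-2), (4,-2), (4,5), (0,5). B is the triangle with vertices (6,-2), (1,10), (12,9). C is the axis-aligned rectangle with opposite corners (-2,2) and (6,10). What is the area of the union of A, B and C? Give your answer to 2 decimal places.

By inclusion–exclusion:
Individual areas: |A| = 28, |B| = 63.5, |C| = 64.
|A∩B| = 1.0083.
|A∩C|: x∈[0,4], y∈[2,5] → 4·3 = 12.
|B∩C| = 25.5303.
|A∩B∩C| = 1.0083.
|A ∪ B ∪ C| = 155.5 − 38.5386 + 1.0083 = 117.97.

117.97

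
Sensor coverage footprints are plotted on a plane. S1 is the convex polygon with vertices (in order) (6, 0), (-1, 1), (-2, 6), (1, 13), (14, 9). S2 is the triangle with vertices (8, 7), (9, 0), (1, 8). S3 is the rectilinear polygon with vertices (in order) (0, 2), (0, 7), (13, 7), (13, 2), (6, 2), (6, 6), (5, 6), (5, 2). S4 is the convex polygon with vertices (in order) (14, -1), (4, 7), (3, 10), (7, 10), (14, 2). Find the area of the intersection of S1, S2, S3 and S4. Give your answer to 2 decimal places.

7.00

The intersection is the polygon with vertices (6,6), (5.25,6), (4,7), (8,7), (8.516,3.387), (6,5.4).
By the shoelace formula its area is 7.00.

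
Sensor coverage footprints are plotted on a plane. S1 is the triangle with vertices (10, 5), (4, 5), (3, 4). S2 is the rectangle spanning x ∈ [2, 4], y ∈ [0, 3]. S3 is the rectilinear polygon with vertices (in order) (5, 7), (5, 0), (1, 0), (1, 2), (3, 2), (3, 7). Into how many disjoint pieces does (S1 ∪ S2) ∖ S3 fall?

2

(S1 ∪ S2) ∖ S3 splits into 2 disjoint pieces (area 1.7857, area 1).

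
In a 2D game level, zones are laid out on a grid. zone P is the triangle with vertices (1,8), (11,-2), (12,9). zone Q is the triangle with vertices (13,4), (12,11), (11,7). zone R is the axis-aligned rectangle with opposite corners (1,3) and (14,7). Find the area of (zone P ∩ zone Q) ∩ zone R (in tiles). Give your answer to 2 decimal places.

0.44

The region (zone P ∩ zone Q) ∩ zone R is the polygon with vertices (11.72,5.92), (11,7), (11.818,7).
By the shoelace formula its area is 0.44.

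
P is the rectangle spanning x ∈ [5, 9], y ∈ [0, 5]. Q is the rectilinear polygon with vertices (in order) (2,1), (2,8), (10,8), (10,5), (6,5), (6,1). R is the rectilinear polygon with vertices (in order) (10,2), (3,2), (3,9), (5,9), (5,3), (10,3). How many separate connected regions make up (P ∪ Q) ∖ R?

(P ∪ Q) ∖ R splits into 2 disjoint pieces (area 17, area 23).

2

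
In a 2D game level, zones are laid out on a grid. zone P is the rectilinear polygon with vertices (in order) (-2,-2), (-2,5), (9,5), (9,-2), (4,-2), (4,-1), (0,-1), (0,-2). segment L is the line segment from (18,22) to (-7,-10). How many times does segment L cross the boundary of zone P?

The segment meets the boundary at (-0.75,-2), (0,-1.04), (0.031,-1), (4.719,5).

4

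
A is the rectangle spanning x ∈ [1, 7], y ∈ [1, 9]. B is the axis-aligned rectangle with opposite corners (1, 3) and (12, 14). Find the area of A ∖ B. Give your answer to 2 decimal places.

|A∩B|: x∈[1,7], y∈[3,9] → 6·6 = 36.
|A| = 48.
|A ∖ B| = |A| − |A∩B| = 48 − 36 = 12.00.

12.00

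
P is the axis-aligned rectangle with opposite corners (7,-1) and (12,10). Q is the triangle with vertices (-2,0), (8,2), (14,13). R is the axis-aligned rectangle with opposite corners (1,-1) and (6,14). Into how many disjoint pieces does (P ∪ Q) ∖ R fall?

2

(P ∪ Q) ∖ R splits into 2 disjoint pieces (area 63.4114, area 2.7563).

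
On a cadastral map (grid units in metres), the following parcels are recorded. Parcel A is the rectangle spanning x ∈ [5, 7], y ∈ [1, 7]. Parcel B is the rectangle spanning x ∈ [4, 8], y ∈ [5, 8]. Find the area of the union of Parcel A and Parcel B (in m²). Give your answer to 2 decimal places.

20.00

By inclusion–exclusion:
Individual areas: |Parcel A| = 12, |Parcel B| = 12.
|Parcel A∩Parcel B|: x∈[5,7], y∈[5,7] → 2·2 = 4.
|Parcel A ∪ Parcel B| = 24 − 4 = 20.00.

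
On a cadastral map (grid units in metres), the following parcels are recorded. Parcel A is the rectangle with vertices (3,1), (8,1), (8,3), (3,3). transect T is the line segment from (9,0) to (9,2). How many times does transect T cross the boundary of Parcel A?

0

The segment lies entirely outside Parcel A and never meets its boundary.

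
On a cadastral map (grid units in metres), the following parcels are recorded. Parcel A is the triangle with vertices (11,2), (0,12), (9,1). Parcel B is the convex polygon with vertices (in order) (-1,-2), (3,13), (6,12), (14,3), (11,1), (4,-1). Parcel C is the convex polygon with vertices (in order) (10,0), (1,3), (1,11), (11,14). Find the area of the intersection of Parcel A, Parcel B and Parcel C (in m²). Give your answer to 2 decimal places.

The intersection is the polygon with vertices (9,1), (2.062,9.48), (2.2,10), (10.195,2.732), (10.111,1.556).
By the shoelace formula its area is 14.29.

14.29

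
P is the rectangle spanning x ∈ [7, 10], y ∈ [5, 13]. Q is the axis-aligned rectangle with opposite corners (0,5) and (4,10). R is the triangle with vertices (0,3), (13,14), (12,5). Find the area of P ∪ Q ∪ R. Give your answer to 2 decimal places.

By inclusion–exclusion:
Individual areas: |P| = 24, |Q| = 20, |R| = 53.
|P∩Q| = 0 (no overlap).
|P∩R| = 15.5769.
|Q∩R| = 1.1329.
|P∩Q∩R| = 0.
|P ∪ Q ∪ R| = 97 − 16.7098 + 0 = 80.29.

80.29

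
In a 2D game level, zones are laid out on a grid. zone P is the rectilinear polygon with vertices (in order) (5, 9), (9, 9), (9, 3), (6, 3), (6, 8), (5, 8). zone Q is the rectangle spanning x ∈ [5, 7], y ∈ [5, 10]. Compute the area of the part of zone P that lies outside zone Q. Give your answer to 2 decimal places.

14.00

|zone P| = 19, |zone P∩zone Q| = 5.
|zone P ∖ zone Q| = |zone P| − |zone P∩zone Q| = 19 − 5 = 14.00.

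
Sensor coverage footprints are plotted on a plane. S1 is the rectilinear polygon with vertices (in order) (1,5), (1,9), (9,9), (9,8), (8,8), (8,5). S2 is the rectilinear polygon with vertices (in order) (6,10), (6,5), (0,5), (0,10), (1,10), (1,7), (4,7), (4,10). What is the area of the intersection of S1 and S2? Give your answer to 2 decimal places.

14.00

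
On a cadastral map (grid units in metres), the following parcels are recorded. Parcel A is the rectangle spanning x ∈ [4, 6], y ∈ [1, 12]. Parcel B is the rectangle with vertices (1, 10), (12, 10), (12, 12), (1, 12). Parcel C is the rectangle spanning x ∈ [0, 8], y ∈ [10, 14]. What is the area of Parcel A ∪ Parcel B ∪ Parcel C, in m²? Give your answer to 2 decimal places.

By inclusion–exclusion:
Individual areas: |Parcel A| = 22, |Parcel B| = 22, |Parcel C| = 32.
|Parcel A∩Parcel B|: x∈[4,6], y∈[10,12] → 2·2 = 4.
|Parcel A∩Parcel C|: x∈[4,6], y∈[10,12] → 2·2 = 4.
|Parcel B∩Parcel C|: x∈[1,8], y∈[10,12] → 7·2 = 14.
|Parcel A∩Parcel B∩Parcel C| = 4.
|Parcel A ∪ Parcel B ∪ Parcel C| = 76 − 22 + 4 = 58.00.

58.00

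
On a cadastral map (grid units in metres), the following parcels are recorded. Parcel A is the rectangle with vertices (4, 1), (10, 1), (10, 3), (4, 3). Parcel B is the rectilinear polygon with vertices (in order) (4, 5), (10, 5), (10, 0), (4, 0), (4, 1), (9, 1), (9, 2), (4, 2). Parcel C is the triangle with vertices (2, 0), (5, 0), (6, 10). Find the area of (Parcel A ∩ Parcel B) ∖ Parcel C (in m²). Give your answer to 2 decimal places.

|Parcel A ∩ Parcel B| = 7.
|(Parcel A ∩ Parcel B) ∩ Parcel C| = 1.25.
|(Parcel A ∩ Parcel B) ∖ Parcel C| = 7 − 1.25 = 5.75.

5.75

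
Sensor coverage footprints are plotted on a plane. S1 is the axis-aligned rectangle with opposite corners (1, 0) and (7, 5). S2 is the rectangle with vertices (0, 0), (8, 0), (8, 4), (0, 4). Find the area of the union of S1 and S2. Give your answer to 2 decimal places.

38.00

By inclusion–exclusion:
Individual areas: |S1| = 30, |S2| = 32.
|S1∩S2|: x∈[1,7], y∈[0,4] → 6·4 = 24.
|S1 ∪ S2| = 62 − 24 = 38.00.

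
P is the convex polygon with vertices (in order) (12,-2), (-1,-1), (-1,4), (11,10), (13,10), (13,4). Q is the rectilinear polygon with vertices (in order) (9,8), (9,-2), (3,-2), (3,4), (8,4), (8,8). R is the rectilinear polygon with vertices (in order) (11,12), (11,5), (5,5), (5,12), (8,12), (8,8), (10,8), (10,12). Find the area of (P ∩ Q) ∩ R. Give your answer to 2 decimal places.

3.00

The region (P ∩ Q) ∩ R is the polygon with vertices (8,8), (9,8), (9,5), (8,5).
By the shoelace formula its area is 3.00.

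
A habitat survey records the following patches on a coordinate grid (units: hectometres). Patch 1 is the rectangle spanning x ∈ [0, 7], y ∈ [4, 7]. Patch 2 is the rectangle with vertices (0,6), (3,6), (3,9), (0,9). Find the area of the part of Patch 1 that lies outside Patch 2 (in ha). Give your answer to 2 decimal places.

18.00

|Patch 1∩Patch 2|: x∈[0,3], y∈[6,7] → 3·1 = 3.
|Patch 1| = 21.
|Patch 1 ∖ Patch 2| = |Patch 1| − |Patch 1∩Patch 2| = 21 − 3 = 18.00.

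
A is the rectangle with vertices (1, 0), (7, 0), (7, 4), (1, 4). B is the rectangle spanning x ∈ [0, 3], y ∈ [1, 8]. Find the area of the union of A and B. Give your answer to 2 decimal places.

By inclusion–exclusion:
Individual areas: |A| = 24, |B| = 21.
|A∩B|: x∈[1,3], y∈[1,4] → 2·3 = 6.
|A ∪ B| = 45 − 6 = 39.00.

39.00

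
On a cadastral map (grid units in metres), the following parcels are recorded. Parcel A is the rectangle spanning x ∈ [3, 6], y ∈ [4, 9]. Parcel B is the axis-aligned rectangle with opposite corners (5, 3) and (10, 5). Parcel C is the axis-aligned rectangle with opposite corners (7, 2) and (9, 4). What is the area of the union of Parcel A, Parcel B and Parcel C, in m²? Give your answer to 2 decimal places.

26.00

By inclusion–exclusion:
Individual areas: |Parcel A| = 15, |Parcel B| = 10, |Parcel C| = 4.
|Parcel A∩Parcel B|: x∈[5,6], y∈[4,5] → 1·1 = 1.
|Parcel A∩Parcel C| = 0 (no overlap).
|Parcel B∩Parcel C|: x∈[7,9], y∈[3,4] → 2·1 = 2.
|Parcel A∩Parcel B∩Parcel C| = 0.
|Parcel A ∪ Parcel B ∪ Parcel C| = 29 − 3 + 0 = 26.00.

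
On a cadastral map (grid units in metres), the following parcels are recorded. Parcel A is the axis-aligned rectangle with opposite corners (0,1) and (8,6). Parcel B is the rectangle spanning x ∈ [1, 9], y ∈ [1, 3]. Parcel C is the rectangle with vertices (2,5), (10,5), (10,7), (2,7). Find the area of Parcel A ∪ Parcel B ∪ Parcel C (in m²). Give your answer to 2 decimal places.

By inclusion–exclusion:
Individual areas: |Parcel A| = 40, |Parcel B| = 16, |Parcel C| = 16.
|Parcel A∩Parcel B|: x∈[1,8], y∈[1,3] → 7·2 = 14.
|Parcel A∩Parcel C|: x∈[2,8], y∈[5,6] → 6·1 = 6.
|Parcel B∩Parcel C| = 0 (no overlap).
|Parcel A∩Parcel B∩Parcel C| = 0.
|Parcel A ∪ Parcel B ∪ Parcel C| = 72 − 20 + 0 = 52.00.

52.00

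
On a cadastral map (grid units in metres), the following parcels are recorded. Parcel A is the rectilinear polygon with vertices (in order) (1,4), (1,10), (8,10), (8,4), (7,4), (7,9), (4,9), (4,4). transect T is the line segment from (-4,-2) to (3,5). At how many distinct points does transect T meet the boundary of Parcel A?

1

The segment meets the boundary at (2,4).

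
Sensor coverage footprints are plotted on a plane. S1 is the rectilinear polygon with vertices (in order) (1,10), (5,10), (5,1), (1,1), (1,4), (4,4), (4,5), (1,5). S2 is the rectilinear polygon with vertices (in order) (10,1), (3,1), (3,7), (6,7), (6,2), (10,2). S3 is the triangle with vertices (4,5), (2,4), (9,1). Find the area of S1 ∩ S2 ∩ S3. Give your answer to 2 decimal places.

2.31

The intersection is the polygon with vertices (3,4), (4,4), (4,5), (5,4.2), (5,2.714), (3,3.571).
By the shoelace formula its area is 2.31.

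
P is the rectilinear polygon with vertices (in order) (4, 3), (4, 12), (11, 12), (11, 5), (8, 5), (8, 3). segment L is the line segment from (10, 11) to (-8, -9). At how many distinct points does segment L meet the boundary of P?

The segment meets the boundary at (4,4.333).

1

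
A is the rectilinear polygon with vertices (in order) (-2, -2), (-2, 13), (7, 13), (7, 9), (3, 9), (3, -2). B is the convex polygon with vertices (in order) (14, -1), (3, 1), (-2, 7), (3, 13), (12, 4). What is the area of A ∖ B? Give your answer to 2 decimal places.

53.00

|A| = 91, |A∩B| = 38.
|A ∖ B| = |A| − |A∩B| = 91 − 38 = 53.00.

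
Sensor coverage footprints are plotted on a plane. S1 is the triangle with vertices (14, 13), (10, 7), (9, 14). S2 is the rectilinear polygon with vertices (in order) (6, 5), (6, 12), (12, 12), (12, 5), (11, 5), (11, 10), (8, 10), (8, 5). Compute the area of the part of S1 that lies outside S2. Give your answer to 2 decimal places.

11.11

|S1| = 17, |S1∩S2| = 5.8929.
|S1 ∖ S2| = |S1| − |S1∩S2| = 17 − 5.8929 = 11.11.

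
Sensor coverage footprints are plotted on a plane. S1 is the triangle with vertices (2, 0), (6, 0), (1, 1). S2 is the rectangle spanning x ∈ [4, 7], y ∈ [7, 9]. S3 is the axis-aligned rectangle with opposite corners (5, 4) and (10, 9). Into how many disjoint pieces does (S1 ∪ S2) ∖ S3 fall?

(S1 ∪ S2) ∖ S3 splits into 2 disjoint pieces (area 2, area 2).

2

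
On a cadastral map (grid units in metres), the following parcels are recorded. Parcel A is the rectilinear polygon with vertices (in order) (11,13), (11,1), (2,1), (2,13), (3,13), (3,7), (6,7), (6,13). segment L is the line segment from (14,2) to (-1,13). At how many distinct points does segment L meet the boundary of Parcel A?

The segment meets the boundary at (2,10.8), (3,10.067), (6,7.867), (11,4.2).

4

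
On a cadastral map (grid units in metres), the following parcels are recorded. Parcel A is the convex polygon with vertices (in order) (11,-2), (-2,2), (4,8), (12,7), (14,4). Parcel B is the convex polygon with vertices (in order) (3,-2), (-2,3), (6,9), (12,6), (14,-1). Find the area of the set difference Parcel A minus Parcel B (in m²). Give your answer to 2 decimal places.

6.98

|Parcel A| = 98, |Parcel A∩Parcel B| = 91.0223.
|Parcel A ∖ Parcel B| = |Parcel A| − |Parcel A∩Parcel B| = 98 − 91.0223 = 6.98.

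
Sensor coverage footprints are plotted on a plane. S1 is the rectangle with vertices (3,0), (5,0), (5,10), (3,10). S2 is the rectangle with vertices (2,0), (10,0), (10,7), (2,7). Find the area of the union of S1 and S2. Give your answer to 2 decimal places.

62.00

By inclusion–exclusion:
Individual areas: |S1| = 20, |S2| = 56.
|S1∩S2|: x∈[3,5], y∈[0,7] → 2·7 = 14.
|S1 ∪ S2| = 76 − 14 = 62.00.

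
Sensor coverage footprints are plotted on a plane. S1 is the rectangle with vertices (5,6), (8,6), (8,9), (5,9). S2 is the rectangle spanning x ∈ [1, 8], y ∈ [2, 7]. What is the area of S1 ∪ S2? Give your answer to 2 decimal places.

By inclusion–exclusion:
Individual areas: |S1| = 9, |S2| = 35.
|S1∩S2|: x∈[5,8], y∈[6,7] → 3·1 = 3.
|S1 ∪ S2| = 44 − 3 = 41.00.

41.00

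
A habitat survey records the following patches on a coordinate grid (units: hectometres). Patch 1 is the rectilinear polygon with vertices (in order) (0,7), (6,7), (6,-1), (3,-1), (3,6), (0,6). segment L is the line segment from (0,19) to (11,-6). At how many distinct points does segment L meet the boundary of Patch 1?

The segment meets the boundary at (6,5.364), (5.28,7).

2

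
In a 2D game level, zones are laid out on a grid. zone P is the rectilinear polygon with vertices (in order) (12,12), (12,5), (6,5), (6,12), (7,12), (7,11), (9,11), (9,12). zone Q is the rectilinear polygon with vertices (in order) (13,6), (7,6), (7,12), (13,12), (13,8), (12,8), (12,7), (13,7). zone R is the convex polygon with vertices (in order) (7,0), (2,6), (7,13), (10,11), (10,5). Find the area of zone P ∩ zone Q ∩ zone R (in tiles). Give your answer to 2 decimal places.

15.33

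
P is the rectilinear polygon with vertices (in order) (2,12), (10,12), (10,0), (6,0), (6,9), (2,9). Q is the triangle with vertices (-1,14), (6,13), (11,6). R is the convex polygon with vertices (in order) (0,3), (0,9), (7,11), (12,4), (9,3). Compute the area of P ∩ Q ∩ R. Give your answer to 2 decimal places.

6.56

The intersection is the polygon with vertices (10,6.667), (4.55,10.3), (7,11), (10,6.8).
By the shoelace formula its area is 6.56.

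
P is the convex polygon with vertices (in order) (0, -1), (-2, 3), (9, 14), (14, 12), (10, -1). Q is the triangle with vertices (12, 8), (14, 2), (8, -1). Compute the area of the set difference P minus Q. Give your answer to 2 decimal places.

133.68

|P| = 144.5, |P∩Q| = 10.8182.
|P ∖ Q| = |P| − |P∩Q| = 144.5 − 10.8182 = 133.68.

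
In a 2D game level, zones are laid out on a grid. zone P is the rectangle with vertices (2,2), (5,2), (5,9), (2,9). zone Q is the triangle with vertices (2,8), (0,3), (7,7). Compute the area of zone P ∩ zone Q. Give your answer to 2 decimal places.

The intersection is the polygon with vertices (5,5.857), (2,4.143), (2,8), (5,7.4).
By the shoelace formula its area is 8.10.

8.10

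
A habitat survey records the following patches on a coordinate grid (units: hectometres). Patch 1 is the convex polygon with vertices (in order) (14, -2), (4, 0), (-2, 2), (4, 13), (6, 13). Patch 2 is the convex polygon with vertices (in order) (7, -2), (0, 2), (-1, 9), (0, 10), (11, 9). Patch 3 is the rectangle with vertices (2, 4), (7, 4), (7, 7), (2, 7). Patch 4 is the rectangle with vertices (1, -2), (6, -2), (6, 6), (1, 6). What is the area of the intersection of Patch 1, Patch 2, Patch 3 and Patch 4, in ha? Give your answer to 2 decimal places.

The intersection is the polygon with vertices (2,6), (6,6), (6,4), (2,4).
By the shoelace formula its area is 8.00.

8.00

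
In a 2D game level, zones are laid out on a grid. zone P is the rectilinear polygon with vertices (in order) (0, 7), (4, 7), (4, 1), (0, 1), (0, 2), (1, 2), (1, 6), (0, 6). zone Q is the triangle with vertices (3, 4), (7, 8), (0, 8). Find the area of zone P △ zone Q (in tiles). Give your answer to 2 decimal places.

22.25

|zone P| = 20, |zone Q| = 14, |zone P∩zone Q| = 5.875.
|zone P △ zone Q| = |zone P| + |zone Q| − 2·|zone P∩zone Q| = 20 + 14 − 11.75 = 22.25.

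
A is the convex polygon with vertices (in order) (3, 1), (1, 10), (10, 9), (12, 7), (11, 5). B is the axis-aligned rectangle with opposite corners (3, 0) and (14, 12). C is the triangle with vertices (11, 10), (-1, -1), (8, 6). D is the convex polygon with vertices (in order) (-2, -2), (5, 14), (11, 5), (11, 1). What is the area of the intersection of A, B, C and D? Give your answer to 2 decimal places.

The intersection is the polygon with vertices (8,6), (3,2.111), (3,2.667), (8.931,8.103), (9.235,7.647).
By the shoelace formula its area is 5.63.

5.63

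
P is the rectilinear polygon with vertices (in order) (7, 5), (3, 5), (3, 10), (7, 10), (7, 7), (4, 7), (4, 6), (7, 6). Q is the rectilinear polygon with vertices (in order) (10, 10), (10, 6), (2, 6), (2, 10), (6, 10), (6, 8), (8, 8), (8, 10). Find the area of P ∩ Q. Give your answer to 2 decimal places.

11.00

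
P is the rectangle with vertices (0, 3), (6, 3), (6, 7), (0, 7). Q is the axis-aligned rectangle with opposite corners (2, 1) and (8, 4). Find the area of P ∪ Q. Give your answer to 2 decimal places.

38.00

By inclusion–exclusion:
Individual areas: |P| = 24, |Q| = 18.
|P∩Q|: x∈[2,6], y∈[3,4] → 4·1 = 4.
|P ∪ Q| = 42 − 4 = 38.00.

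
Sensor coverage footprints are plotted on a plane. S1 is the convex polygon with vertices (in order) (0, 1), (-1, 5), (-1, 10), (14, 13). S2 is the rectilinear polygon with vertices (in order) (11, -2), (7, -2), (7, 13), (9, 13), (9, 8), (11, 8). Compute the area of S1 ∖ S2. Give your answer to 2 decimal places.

63.61

|S1| = 71.5, |S1∩S2| = 7.8857.
|S1 ∖ S2| = |S1| − |S1∩S2| = 71.5 − 7.8857 = 63.61.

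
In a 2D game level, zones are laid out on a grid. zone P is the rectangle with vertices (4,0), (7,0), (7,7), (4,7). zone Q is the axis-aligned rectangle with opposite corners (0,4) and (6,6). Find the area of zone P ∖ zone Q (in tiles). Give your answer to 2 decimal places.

17.00

|zone P∩zone Q|: x∈[4,6], y∈[4,6] → 2·2 = 4.
|zone P| = 21.
|zone P ∖ zone Q| = |zone P| − |zone P∩zone Q| = 21 − 4 = 17.00.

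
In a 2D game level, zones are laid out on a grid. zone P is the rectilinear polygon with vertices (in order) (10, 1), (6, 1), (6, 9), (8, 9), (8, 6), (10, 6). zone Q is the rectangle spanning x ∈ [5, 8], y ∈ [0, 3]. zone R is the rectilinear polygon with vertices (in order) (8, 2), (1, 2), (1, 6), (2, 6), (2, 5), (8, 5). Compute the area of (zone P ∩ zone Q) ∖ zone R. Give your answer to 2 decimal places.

2.00

|zone P ∩ zone Q| = 4.
|(zone P ∩ zone Q) ∩ zone R| = 2.
|(zone P ∩ zone Q) ∖ zone R| = 4 − 2 = 2.00.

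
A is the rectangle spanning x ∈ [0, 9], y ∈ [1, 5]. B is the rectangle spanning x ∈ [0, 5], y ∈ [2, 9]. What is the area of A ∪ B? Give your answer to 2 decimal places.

By inclusion–exclusion:
Individual areas: |A| = 36, |B| = 35.
|A∩B|: x∈[0,5], y∈[2,5] → 5·3 = 15.
|A ∪ B| = 71 − 15 = 56.00.

56.00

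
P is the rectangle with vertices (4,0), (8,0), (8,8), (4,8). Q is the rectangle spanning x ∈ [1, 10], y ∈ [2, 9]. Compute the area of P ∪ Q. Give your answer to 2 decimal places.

By inclusion–exclusion:
Individual areas: |P| = 32, |Q| = 63.
|P∩Q|: x∈[4,8], y∈[2,8] → 4·6 = 24.
|P ∪ Q| = 95 − 24 = 71.00.

71.00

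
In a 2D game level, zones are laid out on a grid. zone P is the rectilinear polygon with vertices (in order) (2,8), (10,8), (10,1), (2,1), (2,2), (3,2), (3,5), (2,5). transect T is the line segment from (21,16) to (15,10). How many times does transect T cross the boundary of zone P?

The segment lies entirely outside zone P and never meets its boundary.

0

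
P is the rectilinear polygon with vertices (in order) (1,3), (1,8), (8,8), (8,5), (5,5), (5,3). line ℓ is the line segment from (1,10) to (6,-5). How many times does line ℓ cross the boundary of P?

2

The segment meets the boundary at (3.333,3), (1.667,8).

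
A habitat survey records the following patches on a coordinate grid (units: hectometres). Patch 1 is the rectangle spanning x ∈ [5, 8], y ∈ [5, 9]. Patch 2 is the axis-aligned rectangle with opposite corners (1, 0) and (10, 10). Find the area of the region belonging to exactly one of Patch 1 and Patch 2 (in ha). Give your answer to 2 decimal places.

78.00

|Patch 1∩Patch 2|: x∈[5,8], y∈[5,9] → 3·4 = 12.
|Patch 1 △ Patch 2| = |Patch 1| + |Patch 2| − 2·|Patch 1∩Patch 2| = 12 + 90 − 24 = 78.00.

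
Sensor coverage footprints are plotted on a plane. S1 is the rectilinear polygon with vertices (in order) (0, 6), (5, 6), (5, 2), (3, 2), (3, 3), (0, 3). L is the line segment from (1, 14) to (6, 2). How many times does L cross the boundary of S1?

2

The segment meets the boundary at (5,4.4), (4.333,6).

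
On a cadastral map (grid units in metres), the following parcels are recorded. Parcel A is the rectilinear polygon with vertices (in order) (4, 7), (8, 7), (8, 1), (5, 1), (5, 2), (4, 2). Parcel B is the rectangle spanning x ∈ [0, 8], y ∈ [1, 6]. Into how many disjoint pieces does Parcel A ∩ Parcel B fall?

1

Parcel A ∩ Parcel B is a single connected region.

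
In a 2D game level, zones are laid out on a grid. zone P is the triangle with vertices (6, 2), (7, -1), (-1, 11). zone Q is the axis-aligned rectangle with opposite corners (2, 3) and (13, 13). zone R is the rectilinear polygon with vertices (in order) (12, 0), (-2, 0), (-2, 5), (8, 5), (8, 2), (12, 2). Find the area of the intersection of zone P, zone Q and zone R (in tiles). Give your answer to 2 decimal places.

The intersection is the polygon with vertices (5.222,3), (4.333,3), (3,5), (3.667,5).
By the shoelace formula its area is 1.56.

1.56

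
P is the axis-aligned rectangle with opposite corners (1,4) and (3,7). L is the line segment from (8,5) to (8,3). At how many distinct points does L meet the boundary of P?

0

The segment lies entirely outside P and never meets its boundary.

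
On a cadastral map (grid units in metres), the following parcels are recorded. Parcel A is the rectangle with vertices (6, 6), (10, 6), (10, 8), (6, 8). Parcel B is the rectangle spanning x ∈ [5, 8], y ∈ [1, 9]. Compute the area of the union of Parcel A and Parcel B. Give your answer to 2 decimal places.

28.00

By inclusion–exclusion:
Individual areas: |Parcel A| = 8, |Parcel B| = 24.
|Parcel A∩Parcel B|: x∈[6,8], y∈[6,8] → 2·2 = 4.
|Parcel A ∪ Parcel B| = 32 − 4 = 28.00.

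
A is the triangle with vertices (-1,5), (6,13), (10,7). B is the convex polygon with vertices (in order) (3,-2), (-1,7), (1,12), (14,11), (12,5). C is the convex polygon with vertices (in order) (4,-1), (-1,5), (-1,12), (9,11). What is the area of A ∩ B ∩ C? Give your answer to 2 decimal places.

The intersection is the polygon with vertices (8.359,9.461), (7.115,6.475), (-0.178,5.149), (-0.41,5.674), (4.632,11.437), (7.214,11.179).
By the shoelace formula its area is 30.59.

30.59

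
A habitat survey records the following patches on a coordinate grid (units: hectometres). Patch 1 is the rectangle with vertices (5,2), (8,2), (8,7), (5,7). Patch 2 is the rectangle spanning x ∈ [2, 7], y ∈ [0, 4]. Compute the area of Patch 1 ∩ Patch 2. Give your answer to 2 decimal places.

|Patch 1∩Patch 2|: x∈[5,7], y∈[2,4] → 2·2 = 4.

4.00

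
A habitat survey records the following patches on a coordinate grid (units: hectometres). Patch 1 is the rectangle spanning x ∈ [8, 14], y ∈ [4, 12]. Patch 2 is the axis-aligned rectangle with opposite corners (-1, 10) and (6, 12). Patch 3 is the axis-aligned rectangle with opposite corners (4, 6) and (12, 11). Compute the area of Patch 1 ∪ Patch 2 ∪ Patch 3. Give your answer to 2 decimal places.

80.00

By inclusion–exclusion:
Individual areas: |Patch 1| = 48, |Patch 2| = 14, |Patch 3| = 40.
|Patch 1∩Patch 2| = 0 (no overlap).
|Patch 1∩Patch 3|: x∈[8,12], y∈[6,11] → 4·5 = 20.
|Patch 2∩Patch 3|: x∈[4,6], y∈[10,11] → 2·1 = 2.
|Patch 1∩Patch 2∩Patch 3| = 0.
|Patch 1 ∪ Patch 2 ∪ Patch 3| = 102 − 22 + 0 = 80.00.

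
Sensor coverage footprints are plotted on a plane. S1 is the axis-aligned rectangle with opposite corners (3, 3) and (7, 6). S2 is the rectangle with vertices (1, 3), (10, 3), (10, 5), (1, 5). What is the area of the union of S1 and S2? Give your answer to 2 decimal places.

22.00

By inclusion–exclusion:
Individual areas: |S1| = 12, |S2| = 18.
|S1∩S2|: x∈[3,7], y∈[3,5] → 4·2 = 8.
|S1 ∪ S2| = 30 − 8 = 22.00.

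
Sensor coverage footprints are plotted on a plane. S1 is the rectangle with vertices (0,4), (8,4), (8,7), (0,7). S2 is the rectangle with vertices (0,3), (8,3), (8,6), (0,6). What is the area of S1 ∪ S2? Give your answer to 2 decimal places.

32.00

By inclusion–exclusion:
Individual areas: |S1| = 24, |S2| = 24.
|S1∩S2|: x∈[0,8], y∈[4,6] → 8·2 = 16.
|S1 ∪ S2| = 48 − 16 = 32.00.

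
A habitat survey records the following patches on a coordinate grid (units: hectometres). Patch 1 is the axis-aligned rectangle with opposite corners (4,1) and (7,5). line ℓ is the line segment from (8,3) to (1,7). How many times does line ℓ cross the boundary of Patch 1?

The segment meets the boundary at (4.5,5), (7,3.571).

2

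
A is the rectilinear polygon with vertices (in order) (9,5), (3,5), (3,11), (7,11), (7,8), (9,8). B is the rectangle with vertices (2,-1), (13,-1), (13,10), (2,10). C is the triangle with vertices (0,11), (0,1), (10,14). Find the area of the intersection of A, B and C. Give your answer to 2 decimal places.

10.00

The intersection is the polygon with vertices (3,10), (6.923,10), (3.077,5), (3,5).
By the shoelace formula its area is 10.00.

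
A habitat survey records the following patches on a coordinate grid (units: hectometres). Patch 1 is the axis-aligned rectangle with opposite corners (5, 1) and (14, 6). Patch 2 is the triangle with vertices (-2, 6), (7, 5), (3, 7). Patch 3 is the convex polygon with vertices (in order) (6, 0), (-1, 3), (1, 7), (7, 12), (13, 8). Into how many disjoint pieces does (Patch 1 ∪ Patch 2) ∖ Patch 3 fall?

2

(Patch 1 ∪ Patch 2) ∖ Patch 3 splits into 2 disjoint pieces (area 24.6875, area 1.0234).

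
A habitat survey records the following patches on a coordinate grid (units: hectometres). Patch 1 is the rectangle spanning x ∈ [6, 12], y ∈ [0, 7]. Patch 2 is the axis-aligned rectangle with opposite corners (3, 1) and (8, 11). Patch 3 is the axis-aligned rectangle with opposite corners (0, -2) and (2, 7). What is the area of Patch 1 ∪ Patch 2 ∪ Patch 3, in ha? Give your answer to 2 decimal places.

By inclusion–exclusion:
Individual areas: |Patch 1| = 42, |Patch 2| = 50, |Patch 3| = 18.
|Patch 1∩Patch 2|: x∈[6,8], y∈[1,7] → 2·6 = 12.
|Patch 1∩Patch 3| = 0 (no overlap).
|Patch 2∩Patch 3| = 0 (no overlap).
|Patch 1∩Patch 2∩Patch 3| = 0.
|Patch 1 ∪ Patch 2 ∪ Patch 3| = 110 − 12 + 0 = 98.00.

98.00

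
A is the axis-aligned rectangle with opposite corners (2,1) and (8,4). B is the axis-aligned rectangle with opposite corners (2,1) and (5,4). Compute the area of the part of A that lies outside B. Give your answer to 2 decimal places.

9.00

|A∩B|: x∈[2,5], y∈[1,4] → 3·3 = 9.
|A| = 18.
|A ∖ B| = |A| − |A∩B| = 18 − 9 = 9.00.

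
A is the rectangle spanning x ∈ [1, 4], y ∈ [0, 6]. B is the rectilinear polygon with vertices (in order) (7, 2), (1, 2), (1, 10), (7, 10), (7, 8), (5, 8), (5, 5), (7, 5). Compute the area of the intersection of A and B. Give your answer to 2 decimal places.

The intersection is the polygon with vertices (4,6), (4,2), (1,2), (1,6).
By the shoelace formula its area is 12.00.

12.00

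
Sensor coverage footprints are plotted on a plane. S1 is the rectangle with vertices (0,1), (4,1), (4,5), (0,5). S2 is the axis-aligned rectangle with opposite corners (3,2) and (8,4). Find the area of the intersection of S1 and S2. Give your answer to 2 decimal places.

|S1∩S2|: x∈[3,4], y∈[2,4] → 1·2 = 2.

2.00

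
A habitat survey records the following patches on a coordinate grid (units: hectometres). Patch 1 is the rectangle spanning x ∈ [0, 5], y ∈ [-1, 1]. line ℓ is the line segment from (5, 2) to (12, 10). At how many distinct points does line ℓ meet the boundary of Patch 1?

0

The segment lies entirely outside Patch 1 and never meets its boundary.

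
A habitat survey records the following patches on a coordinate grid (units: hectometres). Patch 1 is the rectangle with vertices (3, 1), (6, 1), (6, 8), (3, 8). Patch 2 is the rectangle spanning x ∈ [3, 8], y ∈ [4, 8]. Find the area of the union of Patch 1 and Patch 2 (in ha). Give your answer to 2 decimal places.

By inclusion–exclusion:
Individual areas: |Patch 1| = 21, |Patch 2| = 20.
|Patch 1∩Patch 2|: x∈[3,6], y∈[4,8] → 3·4 = 12.
|Patch 1 ∪ Patch 2| = 41 − 12 = 29.00.

29.00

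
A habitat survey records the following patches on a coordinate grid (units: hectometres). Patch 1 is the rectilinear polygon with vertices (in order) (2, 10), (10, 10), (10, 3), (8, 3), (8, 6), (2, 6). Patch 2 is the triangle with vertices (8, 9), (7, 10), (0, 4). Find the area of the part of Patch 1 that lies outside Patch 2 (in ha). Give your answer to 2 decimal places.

|Patch 1| = 38, |Patch 1∩Patch 2| = 5.6333.
|Patch 1 ∖ Patch 2| = |Patch 1| − |Patch 1∩Patch 2| = 38 − 5.6333 = 32.37.

32.37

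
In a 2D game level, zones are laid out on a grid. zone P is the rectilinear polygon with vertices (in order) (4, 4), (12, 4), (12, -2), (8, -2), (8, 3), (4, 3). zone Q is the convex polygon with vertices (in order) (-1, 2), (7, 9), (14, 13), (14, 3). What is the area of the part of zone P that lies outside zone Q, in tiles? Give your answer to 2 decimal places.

|zone P| = 28, |zone P∩zone Q| = 9.0667.
|zone P ∖ zone Q| = |zone P| − |zone P∩zone Q| = 28 − 9.0667 = 18.93.

18.93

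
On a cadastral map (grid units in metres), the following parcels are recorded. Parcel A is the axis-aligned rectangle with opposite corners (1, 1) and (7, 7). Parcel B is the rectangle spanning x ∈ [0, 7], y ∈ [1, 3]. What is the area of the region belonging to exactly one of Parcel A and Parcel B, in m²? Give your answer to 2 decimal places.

26.00

|Parcel A∩Parcel B|: x∈[1,7], y∈[1,3] → 6·2 = 12.
|Parcel A △ Parcel B| = |Parcel A| + |Parcel B| − 2·|Parcel A∩Parcel B| = 36 + 14 − 24 = 26.00.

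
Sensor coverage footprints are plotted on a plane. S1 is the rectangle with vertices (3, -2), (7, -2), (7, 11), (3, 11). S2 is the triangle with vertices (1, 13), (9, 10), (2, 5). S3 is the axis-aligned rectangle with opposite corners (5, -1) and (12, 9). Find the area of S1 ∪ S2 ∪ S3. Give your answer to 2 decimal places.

By inclusion–exclusion:
Individual areas: |S1| = 52, |S2| = 30.5, |S3| = 70.
|S1∩S2| = 15.3452.
|S1∩S3|: x∈[5,7], y∈[-1,9] → 2·10 = 20.
|S2∩S3| = 2.4143.
|S1∩S2∩S3| = 2.2857.
|S1 ∪ S2 ∪ S3| = 152.5 − 37.7595 + 2.2857 = 117.03.

117.03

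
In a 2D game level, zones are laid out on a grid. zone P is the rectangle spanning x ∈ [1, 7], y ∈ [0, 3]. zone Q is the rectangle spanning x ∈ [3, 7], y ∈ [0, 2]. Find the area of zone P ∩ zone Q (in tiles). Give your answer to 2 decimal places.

8.00

|zone P∩zone Q|: x∈[3,7], y∈[0,2] → 4·2 = 8.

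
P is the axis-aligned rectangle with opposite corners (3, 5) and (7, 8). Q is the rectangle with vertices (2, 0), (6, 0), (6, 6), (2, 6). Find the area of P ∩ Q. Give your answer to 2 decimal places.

3.00

|P∩Q|: x∈[3,6], y∈[5,6] → 3·1 = 3.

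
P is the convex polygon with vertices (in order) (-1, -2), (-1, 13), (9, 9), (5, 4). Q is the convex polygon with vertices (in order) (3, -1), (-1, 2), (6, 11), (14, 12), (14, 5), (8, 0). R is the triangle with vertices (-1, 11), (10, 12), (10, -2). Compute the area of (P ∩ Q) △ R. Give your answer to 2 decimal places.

|P ∩ Q| = 37.5387.
|(P ∩ Q) ∩ R| = 19.7942.
|(P ∩ Q) △ R| = 37.5387 + 77 − 39.5883 = 74.95.

74.95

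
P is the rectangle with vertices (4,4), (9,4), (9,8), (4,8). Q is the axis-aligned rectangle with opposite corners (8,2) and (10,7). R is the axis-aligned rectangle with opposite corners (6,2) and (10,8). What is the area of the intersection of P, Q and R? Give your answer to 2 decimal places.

3.00

The intersection is the polygon with vertices (8,4), (8,7), (9,7), (9,4).
By the shoelace formula its area is 3.00.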